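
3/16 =0.19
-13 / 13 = -1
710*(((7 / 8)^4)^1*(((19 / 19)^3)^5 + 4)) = 4261775 / 2048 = 2080.94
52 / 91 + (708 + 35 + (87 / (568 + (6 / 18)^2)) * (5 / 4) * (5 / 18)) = 212920545 / 286328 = 743.62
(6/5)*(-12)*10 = -144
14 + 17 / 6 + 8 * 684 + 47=33215 / 6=5535.83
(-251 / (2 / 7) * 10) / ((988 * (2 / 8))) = -8785 / 247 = -35.57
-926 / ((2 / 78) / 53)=-1914042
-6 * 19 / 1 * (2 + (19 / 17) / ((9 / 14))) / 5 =-85.24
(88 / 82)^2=1936 / 1681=1.15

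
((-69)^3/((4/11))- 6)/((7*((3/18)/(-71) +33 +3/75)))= -19242542475/4925914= -3906.39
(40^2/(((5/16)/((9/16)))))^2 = 8294400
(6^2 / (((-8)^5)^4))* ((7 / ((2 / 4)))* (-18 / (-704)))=567 / 50728546202701266944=0.00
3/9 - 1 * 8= -23/3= -7.67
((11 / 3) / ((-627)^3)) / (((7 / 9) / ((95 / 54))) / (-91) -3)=65 / 13130115471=0.00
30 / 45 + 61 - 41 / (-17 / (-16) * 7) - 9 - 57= -3515 / 357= -9.85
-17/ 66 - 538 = -538.26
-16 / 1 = -16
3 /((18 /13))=13 /6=2.17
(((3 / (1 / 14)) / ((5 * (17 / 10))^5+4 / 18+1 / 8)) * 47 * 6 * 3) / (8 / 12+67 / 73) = 2241074304 / 4434248111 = 0.51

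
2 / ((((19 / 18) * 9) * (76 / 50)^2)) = 0.09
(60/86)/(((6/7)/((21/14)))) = 105/86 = 1.22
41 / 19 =2.16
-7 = -7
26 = 26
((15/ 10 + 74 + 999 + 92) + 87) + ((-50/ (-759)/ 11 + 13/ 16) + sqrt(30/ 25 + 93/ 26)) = 1256.50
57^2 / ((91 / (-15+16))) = 3249 / 91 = 35.70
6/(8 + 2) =3/5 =0.60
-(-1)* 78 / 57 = 26 / 19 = 1.37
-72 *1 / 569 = -72 / 569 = -0.13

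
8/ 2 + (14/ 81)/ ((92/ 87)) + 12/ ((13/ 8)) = 186455/ 16146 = 11.55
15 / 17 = 0.88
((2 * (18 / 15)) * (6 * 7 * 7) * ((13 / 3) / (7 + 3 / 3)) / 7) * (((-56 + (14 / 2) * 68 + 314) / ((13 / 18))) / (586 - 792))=-138726 / 515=-269.37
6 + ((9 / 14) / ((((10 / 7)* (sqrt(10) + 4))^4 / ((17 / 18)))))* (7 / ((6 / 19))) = 721707067 / 77760000 - 10081799* sqrt(10) / 9720000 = 6.00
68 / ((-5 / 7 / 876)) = -416976 / 5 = -83395.20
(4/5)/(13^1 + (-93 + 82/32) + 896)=64/65485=0.00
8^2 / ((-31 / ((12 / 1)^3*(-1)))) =110592 / 31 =3567.48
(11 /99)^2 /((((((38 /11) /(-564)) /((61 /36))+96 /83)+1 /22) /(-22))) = -115173124 /508205421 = -0.23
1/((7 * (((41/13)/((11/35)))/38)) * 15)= 5434/150675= 0.04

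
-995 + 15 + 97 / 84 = -82223 / 84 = -978.85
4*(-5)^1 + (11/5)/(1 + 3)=-389/20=-19.45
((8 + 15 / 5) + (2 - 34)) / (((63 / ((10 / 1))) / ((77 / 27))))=-770 / 81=-9.51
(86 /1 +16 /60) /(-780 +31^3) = 1294 /435165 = 0.00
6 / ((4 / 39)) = 117 / 2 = 58.50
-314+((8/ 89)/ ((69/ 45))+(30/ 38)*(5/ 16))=-195208427/ 622288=-313.69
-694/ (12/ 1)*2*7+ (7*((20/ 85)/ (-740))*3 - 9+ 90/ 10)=-7639268/ 9435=-809.67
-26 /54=-13 /27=-0.48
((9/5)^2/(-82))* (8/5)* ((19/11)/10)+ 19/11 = 483797/281875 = 1.72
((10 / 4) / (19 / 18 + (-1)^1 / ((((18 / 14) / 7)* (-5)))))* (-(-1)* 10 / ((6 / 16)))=6000 / 193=31.09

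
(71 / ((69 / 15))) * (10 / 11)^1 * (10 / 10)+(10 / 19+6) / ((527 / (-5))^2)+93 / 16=19.84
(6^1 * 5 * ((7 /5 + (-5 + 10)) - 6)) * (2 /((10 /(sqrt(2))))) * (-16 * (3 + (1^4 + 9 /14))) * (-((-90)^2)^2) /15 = 5458752000 * sqrt(2) /7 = 1102834444.58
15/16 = 0.94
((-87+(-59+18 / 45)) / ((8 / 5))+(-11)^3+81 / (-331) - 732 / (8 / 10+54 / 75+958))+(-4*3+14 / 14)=-948838371 / 661669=-1434.01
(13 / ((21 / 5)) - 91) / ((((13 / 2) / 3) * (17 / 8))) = -2272 / 119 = -19.09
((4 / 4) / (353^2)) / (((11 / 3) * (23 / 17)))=51 / 31526077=0.00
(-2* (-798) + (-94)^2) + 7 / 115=1199687 / 115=10432.06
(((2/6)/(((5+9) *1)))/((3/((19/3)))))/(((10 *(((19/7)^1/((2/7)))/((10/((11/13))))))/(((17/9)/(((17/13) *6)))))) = 169/112266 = 0.00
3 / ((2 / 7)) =21 / 2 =10.50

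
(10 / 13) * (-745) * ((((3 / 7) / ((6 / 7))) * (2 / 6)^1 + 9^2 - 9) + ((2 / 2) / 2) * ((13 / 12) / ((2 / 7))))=-4414125 / 104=-42443.51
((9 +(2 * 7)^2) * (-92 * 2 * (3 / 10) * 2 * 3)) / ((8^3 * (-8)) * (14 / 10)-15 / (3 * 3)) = 1018440 / 86041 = 11.84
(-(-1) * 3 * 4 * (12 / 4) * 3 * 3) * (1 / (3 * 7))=108 / 7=15.43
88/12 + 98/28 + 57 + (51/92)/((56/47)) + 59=1967527/15456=127.30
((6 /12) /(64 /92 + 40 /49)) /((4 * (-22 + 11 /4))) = -161 /37488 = -0.00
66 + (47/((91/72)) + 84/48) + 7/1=40745/364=111.94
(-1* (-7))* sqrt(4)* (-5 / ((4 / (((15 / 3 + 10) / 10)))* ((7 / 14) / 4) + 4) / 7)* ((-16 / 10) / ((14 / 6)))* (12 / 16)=108 / 91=1.19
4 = 4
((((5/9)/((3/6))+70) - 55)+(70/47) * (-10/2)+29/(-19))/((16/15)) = 35855/5358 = 6.69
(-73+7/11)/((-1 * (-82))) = -398/451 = -0.88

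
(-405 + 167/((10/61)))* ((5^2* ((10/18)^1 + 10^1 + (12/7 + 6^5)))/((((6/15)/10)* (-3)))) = -376398319625/378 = -995762750.33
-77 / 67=-1.15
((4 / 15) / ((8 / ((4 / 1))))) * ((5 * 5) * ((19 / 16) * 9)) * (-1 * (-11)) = 3135 / 8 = 391.88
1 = 1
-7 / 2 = -3.50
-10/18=-5/9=-0.56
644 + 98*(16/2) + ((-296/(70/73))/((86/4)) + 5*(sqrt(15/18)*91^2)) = 2127532/1505 + 41405*sqrt(30)/6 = 39211.06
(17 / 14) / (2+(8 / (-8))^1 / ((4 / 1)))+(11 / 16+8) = 7355 / 784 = 9.38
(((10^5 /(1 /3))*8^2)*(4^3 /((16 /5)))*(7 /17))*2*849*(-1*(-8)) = 36513792000000 /17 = 2147870117647.06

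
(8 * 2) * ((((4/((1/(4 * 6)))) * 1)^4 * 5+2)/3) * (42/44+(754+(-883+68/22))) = -849037710704/3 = -283012570234.67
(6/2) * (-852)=-2556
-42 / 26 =-21 / 13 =-1.62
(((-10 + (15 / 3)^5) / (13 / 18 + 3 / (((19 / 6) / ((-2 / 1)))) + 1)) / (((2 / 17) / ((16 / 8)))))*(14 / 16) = -63387135 / 236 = -268589.56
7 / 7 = 1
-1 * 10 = -10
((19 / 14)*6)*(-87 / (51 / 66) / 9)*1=-12122 / 119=-101.87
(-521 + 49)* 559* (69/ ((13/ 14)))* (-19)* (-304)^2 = 34426141446144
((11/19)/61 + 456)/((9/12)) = 2114060/3477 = 608.01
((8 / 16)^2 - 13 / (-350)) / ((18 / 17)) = 1139 / 4200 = 0.27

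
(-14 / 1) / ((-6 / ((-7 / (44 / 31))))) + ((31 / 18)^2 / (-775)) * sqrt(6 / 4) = -1519 / 132 - 31 * sqrt(6) / 16200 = -11.51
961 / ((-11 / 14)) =-13454 / 11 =-1223.09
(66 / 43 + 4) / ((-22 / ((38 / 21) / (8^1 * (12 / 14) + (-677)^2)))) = -4522 / 4552650069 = -0.00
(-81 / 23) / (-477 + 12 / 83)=2241 / 303439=0.01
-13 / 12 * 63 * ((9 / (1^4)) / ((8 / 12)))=-7371 / 8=-921.38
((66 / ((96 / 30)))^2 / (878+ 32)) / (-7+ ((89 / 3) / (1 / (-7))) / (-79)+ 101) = 1290465 / 266750848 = 0.00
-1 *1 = -1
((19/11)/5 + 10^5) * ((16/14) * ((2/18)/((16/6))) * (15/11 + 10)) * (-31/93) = -19642925/1089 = -18037.58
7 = 7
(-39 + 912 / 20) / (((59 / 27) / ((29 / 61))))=25839 / 17995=1.44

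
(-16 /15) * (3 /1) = -16 /5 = -3.20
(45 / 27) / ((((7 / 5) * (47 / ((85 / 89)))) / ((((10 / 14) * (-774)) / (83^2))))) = -2741250 / 1412017663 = -0.00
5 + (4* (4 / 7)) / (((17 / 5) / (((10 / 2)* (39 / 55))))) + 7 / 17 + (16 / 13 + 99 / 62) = 10.62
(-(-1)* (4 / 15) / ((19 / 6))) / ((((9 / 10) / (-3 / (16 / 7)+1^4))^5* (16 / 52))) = -0.00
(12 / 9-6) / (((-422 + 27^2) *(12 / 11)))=-77 / 5526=-0.01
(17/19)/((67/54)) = 0.72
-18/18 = -1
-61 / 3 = -20.33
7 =7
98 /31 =3.16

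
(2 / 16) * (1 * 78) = 39 / 4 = 9.75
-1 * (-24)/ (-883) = -24/ 883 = -0.03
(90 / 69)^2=900 / 529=1.70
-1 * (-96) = 96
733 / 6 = 122.17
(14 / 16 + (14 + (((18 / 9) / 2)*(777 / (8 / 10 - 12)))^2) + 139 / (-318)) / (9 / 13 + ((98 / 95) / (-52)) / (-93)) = 1880670035075 / 269797984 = 6970.66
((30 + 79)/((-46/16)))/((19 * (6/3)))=-436/437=-1.00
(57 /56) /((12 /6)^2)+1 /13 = 965 /2912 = 0.33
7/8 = 0.88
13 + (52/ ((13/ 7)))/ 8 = 33/ 2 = 16.50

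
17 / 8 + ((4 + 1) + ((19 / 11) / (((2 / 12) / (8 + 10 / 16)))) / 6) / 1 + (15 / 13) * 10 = 19197 / 572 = 33.56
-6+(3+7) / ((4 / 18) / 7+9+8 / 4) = -708 / 139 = -5.09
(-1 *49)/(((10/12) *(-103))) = 0.57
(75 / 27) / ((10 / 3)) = 5 / 6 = 0.83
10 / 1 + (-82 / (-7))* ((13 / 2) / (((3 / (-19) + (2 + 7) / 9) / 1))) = 100.42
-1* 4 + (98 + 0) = 94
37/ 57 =0.65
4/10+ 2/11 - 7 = -353/55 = -6.42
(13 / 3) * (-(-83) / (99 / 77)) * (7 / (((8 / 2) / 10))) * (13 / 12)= 5303.42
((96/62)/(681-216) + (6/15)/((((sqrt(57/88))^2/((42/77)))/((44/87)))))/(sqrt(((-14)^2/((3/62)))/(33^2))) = 3793724 *sqrt(186)/574519435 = 0.09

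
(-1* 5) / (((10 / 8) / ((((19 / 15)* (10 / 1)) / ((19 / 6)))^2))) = -64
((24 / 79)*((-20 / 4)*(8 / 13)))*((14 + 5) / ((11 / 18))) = -328320 / 11297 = -29.06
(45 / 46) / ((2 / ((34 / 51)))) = 15 / 46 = 0.33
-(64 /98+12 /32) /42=-403 /16464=-0.02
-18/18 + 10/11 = -1/11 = -0.09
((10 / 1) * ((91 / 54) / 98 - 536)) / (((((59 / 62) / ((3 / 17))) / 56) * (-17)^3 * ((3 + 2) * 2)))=50245172 / 44349651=1.13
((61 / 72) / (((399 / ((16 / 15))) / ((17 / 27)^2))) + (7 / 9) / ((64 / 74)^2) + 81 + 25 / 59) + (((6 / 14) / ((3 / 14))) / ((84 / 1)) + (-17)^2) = 881315183354413 / 2372390415360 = 371.49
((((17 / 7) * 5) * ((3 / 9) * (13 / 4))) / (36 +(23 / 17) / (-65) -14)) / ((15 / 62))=2.47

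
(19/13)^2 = 361/169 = 2.14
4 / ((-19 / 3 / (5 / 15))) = -4 / 19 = -0.21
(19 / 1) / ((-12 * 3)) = -0.53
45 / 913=0.05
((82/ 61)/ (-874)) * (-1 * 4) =164/ 26657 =0.01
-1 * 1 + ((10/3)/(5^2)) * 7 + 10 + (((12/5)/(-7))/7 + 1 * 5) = 2188/147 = 14.88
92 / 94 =0.98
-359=-359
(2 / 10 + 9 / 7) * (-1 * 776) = -40352 / 35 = -1152.91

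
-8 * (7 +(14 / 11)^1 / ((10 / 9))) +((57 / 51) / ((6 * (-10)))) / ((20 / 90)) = -488051 / 7480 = -65.25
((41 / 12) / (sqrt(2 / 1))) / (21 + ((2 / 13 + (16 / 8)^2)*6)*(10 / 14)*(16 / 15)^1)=3731*sqrt(2) / 87336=0.06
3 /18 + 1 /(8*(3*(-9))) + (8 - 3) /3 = 395 /216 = 1.83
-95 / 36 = -2.64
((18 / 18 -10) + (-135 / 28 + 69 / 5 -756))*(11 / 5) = -1164273 / 700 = -1663.25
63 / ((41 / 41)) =63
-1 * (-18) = 18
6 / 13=0.46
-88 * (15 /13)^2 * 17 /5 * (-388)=26120160 /169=154557.16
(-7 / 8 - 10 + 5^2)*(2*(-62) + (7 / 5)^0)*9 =-125091 / 8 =-15636.38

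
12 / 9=4 / 3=1.33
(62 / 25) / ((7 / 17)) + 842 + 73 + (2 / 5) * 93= 958.22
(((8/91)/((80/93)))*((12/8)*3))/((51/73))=20367/30940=0.66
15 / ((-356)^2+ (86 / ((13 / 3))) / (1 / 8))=195 / 1649632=0.00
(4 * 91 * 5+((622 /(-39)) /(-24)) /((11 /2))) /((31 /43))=2524.68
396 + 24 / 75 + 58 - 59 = 9883 / 25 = 395.32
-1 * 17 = -17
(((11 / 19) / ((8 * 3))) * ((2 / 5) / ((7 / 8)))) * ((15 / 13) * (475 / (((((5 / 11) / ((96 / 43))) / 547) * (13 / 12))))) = 762474240 / 50869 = 14988.98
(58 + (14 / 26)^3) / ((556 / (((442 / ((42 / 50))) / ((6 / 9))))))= 82.56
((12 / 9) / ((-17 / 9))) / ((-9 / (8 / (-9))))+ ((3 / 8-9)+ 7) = -6223 / 3672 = -1.69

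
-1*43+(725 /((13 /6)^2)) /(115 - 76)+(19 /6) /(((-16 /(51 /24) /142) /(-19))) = 924356155 /843648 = 1095.67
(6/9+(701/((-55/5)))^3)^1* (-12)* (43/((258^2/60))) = 20668272820/171699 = 120375.03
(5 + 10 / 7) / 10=0.64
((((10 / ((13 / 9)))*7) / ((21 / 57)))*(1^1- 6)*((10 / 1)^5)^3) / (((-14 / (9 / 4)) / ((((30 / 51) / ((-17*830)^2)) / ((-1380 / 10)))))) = -160312500000000000 / 70838960101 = -2263055.52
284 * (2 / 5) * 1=568 / 5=113.60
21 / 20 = 1.05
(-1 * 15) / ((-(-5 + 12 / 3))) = -15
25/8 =3.12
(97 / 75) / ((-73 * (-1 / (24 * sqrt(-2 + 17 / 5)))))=776 * sqrt(35) / 9125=0.50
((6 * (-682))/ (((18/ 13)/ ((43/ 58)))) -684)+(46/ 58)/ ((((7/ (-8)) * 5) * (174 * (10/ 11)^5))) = -2115658776391/ 735875000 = -2875.02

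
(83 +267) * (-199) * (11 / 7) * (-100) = 10945000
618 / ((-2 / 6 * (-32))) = 927 / 16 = 57.94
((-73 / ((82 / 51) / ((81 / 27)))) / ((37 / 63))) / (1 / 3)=-2110941 / 3034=-695.76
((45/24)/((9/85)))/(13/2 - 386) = -425/9108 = -0.05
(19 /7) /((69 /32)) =608 /483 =1.26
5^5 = 3125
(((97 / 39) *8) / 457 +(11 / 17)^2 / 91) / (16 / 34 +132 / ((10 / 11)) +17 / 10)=17357390 / 53135834661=0.00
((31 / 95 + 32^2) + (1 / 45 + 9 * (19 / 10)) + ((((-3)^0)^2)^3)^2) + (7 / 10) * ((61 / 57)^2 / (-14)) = 1505213 / 1444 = 1042.39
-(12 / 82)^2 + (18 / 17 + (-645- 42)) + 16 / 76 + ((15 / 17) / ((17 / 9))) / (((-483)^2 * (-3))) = -164073345785038 / 239260446691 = -685.75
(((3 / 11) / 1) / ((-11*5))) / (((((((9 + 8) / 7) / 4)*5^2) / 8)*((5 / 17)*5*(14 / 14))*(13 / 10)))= -1344 / 983125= -0.00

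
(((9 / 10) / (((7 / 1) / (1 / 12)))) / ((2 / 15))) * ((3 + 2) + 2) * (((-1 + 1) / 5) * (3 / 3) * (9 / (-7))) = 0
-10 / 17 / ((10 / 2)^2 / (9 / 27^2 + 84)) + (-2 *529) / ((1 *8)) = -739321 / 5508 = -134.23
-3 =-3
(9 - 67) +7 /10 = -573 /10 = -57.30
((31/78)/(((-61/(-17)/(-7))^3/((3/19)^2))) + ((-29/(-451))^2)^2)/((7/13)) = -6482299002497259241/47460347103697625174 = -0.14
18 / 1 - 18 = 0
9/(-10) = -9/10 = -0.90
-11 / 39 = -0.28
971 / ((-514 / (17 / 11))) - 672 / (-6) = 616741 / 5654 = 109.08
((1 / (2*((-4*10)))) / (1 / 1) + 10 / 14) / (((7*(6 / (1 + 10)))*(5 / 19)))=27379 / 39200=0.70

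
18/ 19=0.95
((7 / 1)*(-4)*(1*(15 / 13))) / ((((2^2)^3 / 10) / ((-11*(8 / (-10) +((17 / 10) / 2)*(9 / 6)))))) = 21945 / 832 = 26.38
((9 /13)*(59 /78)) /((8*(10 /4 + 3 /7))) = 1239 /55432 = 0.02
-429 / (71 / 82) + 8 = -34610 / 71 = -487.46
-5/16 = -0.31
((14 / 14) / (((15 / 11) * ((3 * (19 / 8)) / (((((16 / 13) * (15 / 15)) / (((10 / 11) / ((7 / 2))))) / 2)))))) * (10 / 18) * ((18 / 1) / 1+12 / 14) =85184 / 33345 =2.55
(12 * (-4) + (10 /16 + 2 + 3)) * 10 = -1695 /4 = -423.75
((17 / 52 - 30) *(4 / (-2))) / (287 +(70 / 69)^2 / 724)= 1329666363 / 6430343192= 0.21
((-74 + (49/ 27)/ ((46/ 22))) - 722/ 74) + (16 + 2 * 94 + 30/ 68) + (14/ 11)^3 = 128533962085/ 1039801158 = 123.61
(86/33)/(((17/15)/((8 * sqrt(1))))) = 3440/187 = 18.40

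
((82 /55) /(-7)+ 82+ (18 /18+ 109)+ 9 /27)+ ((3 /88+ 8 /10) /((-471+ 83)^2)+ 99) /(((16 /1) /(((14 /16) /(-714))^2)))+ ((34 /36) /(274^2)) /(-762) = 123393212235154939199411 /642270371882837999616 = 192.12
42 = 42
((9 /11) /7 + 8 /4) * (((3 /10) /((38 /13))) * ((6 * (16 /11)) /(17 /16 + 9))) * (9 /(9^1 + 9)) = 1220544 /12954865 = 0.09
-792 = -792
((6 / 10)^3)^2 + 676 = 10563229 / 15625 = 676.05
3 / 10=0.30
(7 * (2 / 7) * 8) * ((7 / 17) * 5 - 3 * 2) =-1072 / 17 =-63.06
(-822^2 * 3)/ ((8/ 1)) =-506763/ 2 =-253381.50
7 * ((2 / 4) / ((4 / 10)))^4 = 4375 / 256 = 17.09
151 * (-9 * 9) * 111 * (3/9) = -452547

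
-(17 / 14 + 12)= -185 / 14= -13.21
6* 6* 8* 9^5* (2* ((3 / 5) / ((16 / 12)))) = 76527504 / 5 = 15305500.80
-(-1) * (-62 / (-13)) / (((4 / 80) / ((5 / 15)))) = 1240 / 39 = 31.79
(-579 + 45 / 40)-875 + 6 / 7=-81313 / 56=-1452.02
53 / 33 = 1.61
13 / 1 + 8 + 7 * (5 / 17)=23.06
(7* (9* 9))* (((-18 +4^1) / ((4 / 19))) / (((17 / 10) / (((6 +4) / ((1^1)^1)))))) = -3770550 / 17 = -221797.06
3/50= 0.06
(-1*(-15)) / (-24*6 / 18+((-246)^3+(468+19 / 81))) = -1215 / 1205804537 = -0.00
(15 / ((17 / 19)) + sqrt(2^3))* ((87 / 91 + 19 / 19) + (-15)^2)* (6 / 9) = 82612* sqrt(2) / 273 + 3924070 / 1547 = 2964.52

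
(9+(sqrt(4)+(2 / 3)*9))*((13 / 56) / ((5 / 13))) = 2873 / 280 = 10.26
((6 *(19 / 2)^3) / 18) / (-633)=-6859 / 15192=-0.45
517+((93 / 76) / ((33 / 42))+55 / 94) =5099537 / 9823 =519.14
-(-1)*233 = 233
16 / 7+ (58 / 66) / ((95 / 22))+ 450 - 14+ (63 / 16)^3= 4081967221 / 8171520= 499.54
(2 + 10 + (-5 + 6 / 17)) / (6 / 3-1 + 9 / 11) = 4.04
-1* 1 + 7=6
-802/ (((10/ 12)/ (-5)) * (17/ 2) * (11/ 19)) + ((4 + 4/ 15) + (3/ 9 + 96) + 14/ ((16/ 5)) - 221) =6446373/ 7480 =861.81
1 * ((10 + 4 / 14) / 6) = 12 / 7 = 1.71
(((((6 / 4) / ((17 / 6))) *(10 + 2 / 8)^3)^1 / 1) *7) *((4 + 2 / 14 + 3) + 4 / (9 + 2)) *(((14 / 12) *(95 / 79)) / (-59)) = -2337455715 / 3281344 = -712.35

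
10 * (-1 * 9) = -90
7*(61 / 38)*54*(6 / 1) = 69174 / 19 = 3640.74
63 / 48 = 21 / 16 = 1.31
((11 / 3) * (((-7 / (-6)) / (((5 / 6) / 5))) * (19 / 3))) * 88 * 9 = 128744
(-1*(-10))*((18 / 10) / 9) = 2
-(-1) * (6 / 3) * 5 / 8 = 5 / 4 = 1.25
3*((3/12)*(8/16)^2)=3/16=0.19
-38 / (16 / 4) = -19 / 2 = -9.50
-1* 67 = -67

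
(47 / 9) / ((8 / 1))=47 / 72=0.65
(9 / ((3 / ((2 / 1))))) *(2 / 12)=1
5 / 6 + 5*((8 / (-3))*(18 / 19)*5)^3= -414685705 / 41154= -10076.44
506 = 506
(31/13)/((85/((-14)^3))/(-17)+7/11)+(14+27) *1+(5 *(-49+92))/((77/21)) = 284751968/2754609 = 103.37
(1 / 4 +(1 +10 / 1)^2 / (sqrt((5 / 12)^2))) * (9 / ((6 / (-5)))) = -17439 / 8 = -2179.88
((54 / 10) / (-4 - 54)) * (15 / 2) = -0.70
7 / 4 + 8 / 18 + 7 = 331 / 36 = 9.19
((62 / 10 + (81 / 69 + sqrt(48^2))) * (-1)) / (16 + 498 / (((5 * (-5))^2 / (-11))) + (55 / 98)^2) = -7644784000 / 1042357999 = -7.33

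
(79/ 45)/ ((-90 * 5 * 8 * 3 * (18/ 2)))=-0.00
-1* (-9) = 9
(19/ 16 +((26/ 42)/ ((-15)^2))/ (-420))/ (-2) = -9426323/ 15876000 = -0.59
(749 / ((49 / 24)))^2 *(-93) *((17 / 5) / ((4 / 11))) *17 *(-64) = 31194892827648 / 245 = 127326093174.07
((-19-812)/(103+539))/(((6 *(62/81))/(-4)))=7479/6634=1.13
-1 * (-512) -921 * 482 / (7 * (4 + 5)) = -137222 / 21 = -6534.38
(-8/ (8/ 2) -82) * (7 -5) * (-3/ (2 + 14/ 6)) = 1512/ 13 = 116.31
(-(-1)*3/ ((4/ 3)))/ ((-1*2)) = -9/ 8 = -1.12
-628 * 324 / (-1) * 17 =3459024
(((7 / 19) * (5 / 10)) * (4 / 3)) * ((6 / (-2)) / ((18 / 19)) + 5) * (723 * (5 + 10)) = 92785 / 19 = 4883.42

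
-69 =-69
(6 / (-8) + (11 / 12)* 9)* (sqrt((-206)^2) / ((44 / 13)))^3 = 36010818285 / 21296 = 1690966.30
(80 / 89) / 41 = 80 / 3649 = 0.02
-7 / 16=-0.44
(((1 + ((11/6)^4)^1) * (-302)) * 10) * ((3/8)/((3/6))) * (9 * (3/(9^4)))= -12032435/104976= -114.62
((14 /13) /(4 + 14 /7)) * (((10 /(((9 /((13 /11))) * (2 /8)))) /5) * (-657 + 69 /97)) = -1188320 /9603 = -123.74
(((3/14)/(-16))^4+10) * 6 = 75528929523/1258815488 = 60.00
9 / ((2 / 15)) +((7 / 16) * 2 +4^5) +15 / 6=8759 / 8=1094.88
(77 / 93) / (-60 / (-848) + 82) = 16324 / 1618107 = 0.01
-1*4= -4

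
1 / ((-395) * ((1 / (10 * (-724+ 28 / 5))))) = 7184 / 395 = 18.19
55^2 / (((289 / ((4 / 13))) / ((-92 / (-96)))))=69575 / 22542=3.09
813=813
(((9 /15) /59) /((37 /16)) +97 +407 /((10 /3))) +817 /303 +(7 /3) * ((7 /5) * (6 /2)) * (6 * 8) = 4578555053 /6614490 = 692.20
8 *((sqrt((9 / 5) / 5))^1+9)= 76.80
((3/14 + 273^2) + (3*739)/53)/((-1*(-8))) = 55331715/5936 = 9321.38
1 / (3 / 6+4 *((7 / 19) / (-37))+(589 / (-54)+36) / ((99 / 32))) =3758238 / 32211511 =0.12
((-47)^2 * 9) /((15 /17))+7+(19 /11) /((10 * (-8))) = 3966825 /176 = 22538.78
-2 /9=-0.22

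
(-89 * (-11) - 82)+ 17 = 914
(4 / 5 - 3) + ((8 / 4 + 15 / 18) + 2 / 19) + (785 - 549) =236.74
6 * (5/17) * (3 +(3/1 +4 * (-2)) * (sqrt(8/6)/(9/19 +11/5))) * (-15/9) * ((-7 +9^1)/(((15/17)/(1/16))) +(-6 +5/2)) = 2015/68 - 957125 * sqrt(3)/77724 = 8.30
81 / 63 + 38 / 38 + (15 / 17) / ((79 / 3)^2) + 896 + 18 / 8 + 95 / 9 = 24359374735 / 26736444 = 911.09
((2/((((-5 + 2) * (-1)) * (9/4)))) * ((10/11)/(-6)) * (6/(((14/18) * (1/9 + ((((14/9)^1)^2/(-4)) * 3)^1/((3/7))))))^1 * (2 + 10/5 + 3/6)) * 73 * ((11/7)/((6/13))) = 768690/8183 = 93.94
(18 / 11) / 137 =18 / 1507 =0.01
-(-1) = 1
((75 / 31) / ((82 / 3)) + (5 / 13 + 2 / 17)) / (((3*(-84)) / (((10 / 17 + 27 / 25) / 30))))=-78435961 / 601668522000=-0.00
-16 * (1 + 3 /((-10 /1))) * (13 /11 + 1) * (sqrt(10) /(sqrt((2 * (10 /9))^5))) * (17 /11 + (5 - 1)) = -622566 * sqrt(2) /15125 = -58.21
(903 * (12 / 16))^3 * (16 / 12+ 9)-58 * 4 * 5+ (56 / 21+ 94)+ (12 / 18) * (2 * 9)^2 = 616294929011 / 192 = 3209869421.93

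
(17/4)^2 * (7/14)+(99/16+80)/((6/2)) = 3625/96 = 37.76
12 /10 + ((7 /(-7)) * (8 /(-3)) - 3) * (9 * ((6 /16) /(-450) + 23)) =-27119 /400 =-67.80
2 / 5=0.40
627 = 627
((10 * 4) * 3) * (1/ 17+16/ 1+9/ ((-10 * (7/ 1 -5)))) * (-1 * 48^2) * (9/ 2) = -19419873.88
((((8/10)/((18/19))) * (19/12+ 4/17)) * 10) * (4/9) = 28196/4131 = 6.83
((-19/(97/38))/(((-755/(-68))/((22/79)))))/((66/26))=-1276496/17356695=-0.07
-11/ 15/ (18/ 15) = -11/ 18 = -0.61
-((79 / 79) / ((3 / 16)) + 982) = -2962 / 3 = -987.33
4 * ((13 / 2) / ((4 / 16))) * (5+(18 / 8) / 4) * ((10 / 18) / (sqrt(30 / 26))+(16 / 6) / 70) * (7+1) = 18512 / 105+4628 * sqrt(195) / 27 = 2569.88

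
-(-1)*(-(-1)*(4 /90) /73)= 2 /3285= 0.00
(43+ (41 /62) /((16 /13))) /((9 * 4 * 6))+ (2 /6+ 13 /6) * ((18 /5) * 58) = 111893173 /214272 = 522.20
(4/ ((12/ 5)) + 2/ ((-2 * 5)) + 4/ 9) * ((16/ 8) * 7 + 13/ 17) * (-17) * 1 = -21586/ 45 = -479.69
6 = 6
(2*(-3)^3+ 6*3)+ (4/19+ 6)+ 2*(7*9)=1828/19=96.21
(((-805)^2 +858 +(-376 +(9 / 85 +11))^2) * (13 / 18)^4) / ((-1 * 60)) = -161374560521291 / 45507096000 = -3546.14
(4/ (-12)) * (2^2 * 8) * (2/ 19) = -64/ 57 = -1.12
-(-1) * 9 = 9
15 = 15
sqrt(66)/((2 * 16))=sqrt(66)/32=0.25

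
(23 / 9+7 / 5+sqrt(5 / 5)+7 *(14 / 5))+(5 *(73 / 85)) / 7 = 26956 / 1071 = 25.17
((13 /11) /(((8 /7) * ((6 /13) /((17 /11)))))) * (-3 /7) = -2873 /1936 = -1.48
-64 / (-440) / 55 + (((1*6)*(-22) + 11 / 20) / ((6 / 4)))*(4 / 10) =-63617 / 1815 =-35.05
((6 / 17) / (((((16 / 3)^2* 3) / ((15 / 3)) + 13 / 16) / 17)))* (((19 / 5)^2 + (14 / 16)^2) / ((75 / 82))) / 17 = 2992467 / 9118375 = 0.33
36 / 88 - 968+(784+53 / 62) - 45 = -77658 / 341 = -227.74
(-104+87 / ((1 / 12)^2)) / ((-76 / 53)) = -164618 / 19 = -8664.11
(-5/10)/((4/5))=-0.62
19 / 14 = 1.36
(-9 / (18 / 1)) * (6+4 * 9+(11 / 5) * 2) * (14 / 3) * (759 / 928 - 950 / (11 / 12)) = 24665319 / 220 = 112115.09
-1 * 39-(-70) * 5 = 311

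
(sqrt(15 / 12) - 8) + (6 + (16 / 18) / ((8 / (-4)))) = -22 / 9 + sqrt(5) / 2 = -1.33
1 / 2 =0.50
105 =105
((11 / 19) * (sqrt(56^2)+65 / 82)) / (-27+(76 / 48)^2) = -3688344 / 2747533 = -1.34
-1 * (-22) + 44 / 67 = 1518 / 67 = 22.66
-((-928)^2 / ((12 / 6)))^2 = -185409470464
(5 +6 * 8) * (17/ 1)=901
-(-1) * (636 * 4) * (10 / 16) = 1590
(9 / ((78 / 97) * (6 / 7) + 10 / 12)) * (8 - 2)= 219996 / 6203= 35.47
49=49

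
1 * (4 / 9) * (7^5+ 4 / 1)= 67244 / 9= 7471.56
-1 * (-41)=41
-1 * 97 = -97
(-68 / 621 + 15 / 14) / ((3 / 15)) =4.81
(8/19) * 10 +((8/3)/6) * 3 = 316/57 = 5.54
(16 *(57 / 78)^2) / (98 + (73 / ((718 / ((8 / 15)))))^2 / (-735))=0.09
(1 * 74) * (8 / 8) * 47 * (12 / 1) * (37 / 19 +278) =221993784 / 19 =11683883.37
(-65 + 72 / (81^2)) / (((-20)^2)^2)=-47377 / 116640000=-0.00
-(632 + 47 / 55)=-632.85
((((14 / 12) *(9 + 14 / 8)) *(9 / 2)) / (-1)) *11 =-9933 / 16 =-620.81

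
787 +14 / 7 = 789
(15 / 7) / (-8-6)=-15 / 98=-0.15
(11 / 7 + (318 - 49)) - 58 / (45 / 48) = 208.70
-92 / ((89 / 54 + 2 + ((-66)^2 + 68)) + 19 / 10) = -12420 / 597989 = -0.02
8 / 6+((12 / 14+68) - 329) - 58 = -6653 / 21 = -316.81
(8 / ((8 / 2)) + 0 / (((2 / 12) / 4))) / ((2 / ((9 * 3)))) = 27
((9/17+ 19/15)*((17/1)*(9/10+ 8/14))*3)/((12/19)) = 448153/2100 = 213.41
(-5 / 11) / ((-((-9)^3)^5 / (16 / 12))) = -0.00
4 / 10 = 2 / 5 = 0.40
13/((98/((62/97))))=403/4753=0.08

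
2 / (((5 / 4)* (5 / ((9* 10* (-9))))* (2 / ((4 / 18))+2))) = -1296 / 55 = -23.56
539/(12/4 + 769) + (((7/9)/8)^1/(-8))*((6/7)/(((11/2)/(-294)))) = 21315/16984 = 1.26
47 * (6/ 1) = 282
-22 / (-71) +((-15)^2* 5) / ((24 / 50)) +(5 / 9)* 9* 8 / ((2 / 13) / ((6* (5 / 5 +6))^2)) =130919473 / 284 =460984.06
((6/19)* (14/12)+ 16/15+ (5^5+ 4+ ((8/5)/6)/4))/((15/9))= 892193/475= 1878.30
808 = 808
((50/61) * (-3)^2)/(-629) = -450/38369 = -0.01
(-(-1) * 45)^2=2025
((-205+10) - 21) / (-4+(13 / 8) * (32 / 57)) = 1539 / 22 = 69.95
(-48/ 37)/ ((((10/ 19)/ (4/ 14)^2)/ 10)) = -3648/ 1813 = -2.01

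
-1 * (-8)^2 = -64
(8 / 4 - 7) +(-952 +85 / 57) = -955.51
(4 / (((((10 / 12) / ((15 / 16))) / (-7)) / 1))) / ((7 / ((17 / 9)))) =-17 / 2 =-8.50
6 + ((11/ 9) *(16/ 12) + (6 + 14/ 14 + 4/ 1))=503/ 27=18.63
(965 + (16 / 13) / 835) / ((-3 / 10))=-6983394 / 2171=-3216.67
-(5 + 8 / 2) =-9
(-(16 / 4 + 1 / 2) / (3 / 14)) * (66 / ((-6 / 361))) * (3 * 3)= 750519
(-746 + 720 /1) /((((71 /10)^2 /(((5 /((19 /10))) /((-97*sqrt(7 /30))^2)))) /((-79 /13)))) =23700000 /6308292277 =0.00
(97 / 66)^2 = 9409 / 4356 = 2.16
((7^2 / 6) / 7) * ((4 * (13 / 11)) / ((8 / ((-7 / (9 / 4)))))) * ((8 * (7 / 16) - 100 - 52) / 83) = 637 / 166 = 3.84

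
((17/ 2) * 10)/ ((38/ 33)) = 73.82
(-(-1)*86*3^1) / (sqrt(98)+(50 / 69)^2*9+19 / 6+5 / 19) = -7652497425372 / 114502134407+6568085426616*sqrt(2) / 114502134407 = 14.29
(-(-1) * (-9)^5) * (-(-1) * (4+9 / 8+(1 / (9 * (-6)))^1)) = -2412261 / 8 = -301532.62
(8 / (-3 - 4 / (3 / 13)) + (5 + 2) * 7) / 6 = 8.10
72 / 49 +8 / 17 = 1616 / 833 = 1.94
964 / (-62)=-482 / 31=-15.55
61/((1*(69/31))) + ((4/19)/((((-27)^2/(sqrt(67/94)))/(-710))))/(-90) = 142*sqrt(6298)/5858973 + 1891/69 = 27.41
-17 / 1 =-17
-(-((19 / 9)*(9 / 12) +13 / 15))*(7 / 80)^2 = 2401 / 128000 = 0.02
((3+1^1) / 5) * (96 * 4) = 1536 / 5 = 307.20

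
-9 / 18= -1 / 2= -0.50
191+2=193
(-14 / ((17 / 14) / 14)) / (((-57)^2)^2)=-2744 / 179452017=-0.00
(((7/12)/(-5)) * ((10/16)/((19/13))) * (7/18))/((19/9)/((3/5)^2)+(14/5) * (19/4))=-9555/9437984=-0.00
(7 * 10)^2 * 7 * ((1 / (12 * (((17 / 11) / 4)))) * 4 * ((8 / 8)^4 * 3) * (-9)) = -13582800 / 17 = -798988.24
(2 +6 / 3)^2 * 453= 7248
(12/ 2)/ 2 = 3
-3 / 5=-0.60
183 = 183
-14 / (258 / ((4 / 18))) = -14 / 1161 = -0.01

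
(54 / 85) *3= 1.91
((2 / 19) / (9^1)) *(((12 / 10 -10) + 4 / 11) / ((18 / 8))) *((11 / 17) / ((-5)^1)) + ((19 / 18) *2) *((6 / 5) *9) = 14916622 / 654075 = 22.81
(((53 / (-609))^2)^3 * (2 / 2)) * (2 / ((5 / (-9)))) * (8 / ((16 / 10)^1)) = -44328722258 / 5668409880278649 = -0.00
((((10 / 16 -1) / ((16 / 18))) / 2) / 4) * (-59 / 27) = 0.12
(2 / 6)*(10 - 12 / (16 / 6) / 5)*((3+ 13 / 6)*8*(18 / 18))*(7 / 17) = 39494 / 765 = 51.63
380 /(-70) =-38 /7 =-5.43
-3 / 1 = -3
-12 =-12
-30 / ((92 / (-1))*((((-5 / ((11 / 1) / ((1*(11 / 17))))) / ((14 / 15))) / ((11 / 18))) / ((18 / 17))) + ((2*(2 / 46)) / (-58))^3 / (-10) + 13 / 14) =-1142452707550 / 1741622168687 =-0.66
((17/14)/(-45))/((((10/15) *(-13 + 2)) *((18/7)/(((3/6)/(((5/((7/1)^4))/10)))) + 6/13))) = 530621/66710160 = 0.01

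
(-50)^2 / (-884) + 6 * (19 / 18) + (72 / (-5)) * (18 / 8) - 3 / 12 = -29.14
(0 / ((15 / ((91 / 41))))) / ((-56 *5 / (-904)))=0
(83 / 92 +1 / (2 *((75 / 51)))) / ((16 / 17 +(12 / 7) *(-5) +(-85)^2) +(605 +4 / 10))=339983 / 2141092080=0.00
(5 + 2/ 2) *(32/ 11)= 192/ 11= 17.45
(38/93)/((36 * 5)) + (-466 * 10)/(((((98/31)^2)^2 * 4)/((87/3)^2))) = -3786727541234773/386011074960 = -9809.89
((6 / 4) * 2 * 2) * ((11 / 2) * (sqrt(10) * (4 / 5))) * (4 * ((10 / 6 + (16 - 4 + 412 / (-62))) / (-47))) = -114928 * sqrt(10) / 7285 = -49.89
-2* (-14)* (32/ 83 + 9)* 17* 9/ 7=476748/ 83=5743.95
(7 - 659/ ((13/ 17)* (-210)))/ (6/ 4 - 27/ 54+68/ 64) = 242504/ 45045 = 5.38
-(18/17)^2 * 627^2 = -127373796/289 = -440739.78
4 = 4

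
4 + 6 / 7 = 34 / 7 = 4.86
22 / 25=0.88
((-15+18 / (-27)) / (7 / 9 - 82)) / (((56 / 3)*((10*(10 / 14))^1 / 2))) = 423 / 146200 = 0.00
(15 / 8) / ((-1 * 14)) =-15 / 112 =-0.13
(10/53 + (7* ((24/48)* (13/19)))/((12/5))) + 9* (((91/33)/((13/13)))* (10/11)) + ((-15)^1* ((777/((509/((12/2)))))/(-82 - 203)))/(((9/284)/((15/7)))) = 83868411215/1488482952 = 56.34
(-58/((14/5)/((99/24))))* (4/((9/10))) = -7975/21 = -379.76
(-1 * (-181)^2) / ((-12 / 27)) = 294849 / 4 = 73712.25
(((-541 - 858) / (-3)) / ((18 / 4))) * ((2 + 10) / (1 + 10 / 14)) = 19586 / 27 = 725.41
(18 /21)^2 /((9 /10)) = 40 /49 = 0.82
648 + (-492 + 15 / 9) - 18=419 / 3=139.67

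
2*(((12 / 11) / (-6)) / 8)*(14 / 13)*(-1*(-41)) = -287 / 143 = -2.01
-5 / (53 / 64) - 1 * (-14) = 422 / 53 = 7.96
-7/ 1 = -7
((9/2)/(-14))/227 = -9/6356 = -0.00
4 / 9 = 0.44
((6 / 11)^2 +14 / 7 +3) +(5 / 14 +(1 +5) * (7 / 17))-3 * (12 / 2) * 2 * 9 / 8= -466164 / 14399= -32.37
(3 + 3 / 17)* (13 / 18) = 39 / 17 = 2.29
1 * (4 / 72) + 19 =343 / 18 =19.06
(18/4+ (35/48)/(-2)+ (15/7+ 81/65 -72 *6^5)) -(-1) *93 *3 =-24442693573/43680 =-559585.48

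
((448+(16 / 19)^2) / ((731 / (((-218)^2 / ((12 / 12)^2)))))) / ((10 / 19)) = 55426.08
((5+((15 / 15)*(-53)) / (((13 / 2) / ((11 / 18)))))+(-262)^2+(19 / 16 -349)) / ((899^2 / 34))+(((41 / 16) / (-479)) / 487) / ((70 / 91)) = 10140132896623339 / 3529309153462560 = 2.87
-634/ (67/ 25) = -15850/ 67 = -236.57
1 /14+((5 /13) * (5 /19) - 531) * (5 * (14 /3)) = -128508619 /10374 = -12387.57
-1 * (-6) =6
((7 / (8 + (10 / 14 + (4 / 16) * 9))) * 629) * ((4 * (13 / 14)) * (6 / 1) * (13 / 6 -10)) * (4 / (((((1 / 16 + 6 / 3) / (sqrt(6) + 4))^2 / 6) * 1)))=-88153554944 / 10131 -352614219776 * sqrt(6) / 111441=-16451880.54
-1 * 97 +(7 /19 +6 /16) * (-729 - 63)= -13030 /19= -685.79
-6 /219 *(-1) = 2 /73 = 0.03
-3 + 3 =0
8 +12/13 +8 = 220/13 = 16.92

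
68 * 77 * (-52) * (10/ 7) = -388960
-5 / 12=-0.42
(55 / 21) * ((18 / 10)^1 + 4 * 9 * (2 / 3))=473 / 7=67.57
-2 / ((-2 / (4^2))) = 16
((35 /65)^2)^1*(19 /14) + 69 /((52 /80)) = 36013 /338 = 106.55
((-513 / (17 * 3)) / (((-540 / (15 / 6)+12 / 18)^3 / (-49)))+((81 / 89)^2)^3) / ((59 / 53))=3610282041961712398233 / 7072694931165848412952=0.51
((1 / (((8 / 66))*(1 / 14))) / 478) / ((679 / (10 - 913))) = -29799 / 92732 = -0.32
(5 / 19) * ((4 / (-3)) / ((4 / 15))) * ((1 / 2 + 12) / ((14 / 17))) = -10625 / 532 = -19.97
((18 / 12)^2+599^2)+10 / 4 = 1435223 / 4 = 358805.75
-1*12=-12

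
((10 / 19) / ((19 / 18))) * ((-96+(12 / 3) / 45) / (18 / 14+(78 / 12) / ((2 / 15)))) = -483392 / 505761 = -0.96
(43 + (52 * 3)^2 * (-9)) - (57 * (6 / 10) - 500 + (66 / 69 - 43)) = -25124413 / 115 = -218473.16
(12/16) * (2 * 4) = 6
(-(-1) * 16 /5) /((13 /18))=4.43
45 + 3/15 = 45.20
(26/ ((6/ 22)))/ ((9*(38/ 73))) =10439/ 513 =20.35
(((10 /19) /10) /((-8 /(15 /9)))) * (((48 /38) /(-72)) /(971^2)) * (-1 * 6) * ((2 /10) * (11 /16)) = -0.00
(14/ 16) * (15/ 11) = 105/ 88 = 1.19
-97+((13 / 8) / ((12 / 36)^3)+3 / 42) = -2971 / 56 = -53.05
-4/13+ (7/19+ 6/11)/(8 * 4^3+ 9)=-433073/1415557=-0.31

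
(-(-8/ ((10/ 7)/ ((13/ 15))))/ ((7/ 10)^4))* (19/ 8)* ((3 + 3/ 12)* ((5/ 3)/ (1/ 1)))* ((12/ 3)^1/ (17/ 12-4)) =-12844000/ 31899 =-402.65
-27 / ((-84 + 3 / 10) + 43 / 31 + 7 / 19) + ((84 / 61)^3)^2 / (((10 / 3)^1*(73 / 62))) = 18759168617520712014 / 9076259084957802545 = 2.07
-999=-999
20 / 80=1 / 4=0.25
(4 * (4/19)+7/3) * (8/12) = 362/171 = 2.12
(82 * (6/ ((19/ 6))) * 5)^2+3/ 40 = 8714305083/ 14440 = 603483.73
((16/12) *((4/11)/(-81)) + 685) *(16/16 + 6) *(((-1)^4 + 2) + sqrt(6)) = 12816923 *sqrt(6)/2673 + 12816923/891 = 26130.07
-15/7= -2.14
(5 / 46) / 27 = 0.00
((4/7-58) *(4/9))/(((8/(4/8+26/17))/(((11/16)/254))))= -16951/967232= -0.02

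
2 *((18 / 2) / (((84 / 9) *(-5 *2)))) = -27 / 140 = -0.19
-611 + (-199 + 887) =77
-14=-14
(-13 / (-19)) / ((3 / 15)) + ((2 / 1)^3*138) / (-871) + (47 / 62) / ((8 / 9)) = 24677171 / 8208304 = 3.01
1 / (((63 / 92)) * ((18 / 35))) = 230 / 81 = 2.84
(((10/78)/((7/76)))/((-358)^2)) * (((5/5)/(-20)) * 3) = -19/11662924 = -0.00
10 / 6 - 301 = -898 / 3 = -299.33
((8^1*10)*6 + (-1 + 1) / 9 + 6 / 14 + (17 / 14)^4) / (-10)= -48.26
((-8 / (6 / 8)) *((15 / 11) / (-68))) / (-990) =-4 / 18513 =-0.00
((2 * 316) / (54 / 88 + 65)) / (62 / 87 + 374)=302412 / 11764525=0.03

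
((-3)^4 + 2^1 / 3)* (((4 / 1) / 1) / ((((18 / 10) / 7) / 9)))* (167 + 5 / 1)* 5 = 29498000 / 3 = 9832666.67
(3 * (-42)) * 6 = -756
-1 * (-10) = 10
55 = 55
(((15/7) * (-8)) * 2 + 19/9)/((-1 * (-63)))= -2027/3969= -0.51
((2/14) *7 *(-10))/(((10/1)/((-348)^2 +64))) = -121168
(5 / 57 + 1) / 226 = 31 / 6441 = 0.00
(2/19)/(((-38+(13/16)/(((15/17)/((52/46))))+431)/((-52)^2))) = 14926080/20663507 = 0.72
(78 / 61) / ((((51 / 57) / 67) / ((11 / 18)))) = 182039 / 3111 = 58.51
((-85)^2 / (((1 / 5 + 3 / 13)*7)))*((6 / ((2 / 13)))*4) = 18315375 / 49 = 373783.16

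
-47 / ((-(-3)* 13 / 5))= -235 / 39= -6.03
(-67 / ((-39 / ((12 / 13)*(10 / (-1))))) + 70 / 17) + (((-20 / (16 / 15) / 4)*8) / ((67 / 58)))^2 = 13439671655 / 12896897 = 1042.09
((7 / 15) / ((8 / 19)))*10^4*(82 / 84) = 97375 / 9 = 10819.44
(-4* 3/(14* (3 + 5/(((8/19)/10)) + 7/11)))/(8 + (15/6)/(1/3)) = -176/389515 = -0.00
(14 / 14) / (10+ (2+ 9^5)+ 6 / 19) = 19 / 1122165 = 0.00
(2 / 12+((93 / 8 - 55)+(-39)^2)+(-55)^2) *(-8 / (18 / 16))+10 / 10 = -864509 / 27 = -32018.85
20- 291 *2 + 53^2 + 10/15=6743/3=2247.67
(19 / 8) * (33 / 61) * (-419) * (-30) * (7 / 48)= 9194955 / 3904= 2355.27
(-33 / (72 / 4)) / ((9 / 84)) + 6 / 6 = -16.11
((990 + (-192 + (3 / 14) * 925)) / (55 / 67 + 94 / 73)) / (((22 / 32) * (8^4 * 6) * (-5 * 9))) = -22738259 / 36592174080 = -0.00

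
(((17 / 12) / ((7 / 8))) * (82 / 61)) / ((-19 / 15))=-13940 / 8113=-1.72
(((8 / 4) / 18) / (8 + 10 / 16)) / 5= 8 / 3105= 0.00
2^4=16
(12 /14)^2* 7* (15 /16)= 4.82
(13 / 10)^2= 169 / 100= 1.69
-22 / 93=-0.24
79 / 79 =1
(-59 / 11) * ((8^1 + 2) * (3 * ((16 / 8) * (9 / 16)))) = -181.02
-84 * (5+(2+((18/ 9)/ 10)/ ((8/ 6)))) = -3003/ 5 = -600.60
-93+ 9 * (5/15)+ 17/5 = -433/5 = -86.60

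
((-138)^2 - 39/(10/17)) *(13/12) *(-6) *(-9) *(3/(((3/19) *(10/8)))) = 421874271/25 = 16874970.84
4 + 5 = 9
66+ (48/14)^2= 3810/49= 77.76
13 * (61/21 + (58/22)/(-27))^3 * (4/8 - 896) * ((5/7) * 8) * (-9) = 10284241680477440/776562633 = 13243286.82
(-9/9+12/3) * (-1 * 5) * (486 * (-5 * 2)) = 72900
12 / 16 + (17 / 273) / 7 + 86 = 663185 / 7644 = 86.76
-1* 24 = -24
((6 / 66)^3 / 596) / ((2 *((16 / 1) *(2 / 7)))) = 7 / 50769664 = 0.00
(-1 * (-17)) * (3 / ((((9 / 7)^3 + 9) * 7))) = 833 / 1272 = 0.65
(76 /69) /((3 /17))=1292 /207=6.24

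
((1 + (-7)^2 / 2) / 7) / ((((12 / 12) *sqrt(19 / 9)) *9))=17 *sqrt(19) / 266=0.28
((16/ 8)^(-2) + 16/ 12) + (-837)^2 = 8406847/ 12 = 700570.58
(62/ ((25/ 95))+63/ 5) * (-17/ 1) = -21097/ 5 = -4219.40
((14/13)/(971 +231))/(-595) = -1/664105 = -0.00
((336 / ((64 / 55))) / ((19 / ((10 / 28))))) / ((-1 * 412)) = -825 / 62624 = -0.01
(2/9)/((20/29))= 29/90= 0.32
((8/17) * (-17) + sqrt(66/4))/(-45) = 8/45 - sqrt(66)/90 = 0.09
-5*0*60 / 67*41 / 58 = 0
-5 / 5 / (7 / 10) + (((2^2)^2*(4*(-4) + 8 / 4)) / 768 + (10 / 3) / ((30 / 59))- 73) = -34355 / 504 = -68.16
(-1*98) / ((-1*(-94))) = -49 / 47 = -1.04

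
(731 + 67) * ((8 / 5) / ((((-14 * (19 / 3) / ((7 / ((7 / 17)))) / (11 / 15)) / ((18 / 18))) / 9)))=-40392 / 25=-1615.68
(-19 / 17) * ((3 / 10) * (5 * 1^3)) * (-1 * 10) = 285 / 17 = 16.76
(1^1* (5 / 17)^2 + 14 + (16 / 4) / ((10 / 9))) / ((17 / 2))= 51114 / 24565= 2.08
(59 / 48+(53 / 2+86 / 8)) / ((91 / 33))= 20317 / 1456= 13.95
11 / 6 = 1.83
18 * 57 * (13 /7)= 13338 /7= 1905.43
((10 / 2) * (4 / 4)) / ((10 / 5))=5 / 2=2.50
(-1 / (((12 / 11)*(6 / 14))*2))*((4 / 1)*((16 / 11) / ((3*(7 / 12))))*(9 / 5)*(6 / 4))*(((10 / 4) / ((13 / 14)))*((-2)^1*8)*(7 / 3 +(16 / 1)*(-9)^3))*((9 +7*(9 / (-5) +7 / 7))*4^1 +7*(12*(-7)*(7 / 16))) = 15275178688 / 13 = 1175013745.23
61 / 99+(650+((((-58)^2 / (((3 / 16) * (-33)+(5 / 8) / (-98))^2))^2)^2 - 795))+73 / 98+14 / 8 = 21140866203320673430907395996898371 / 357602704426252811540064204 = 59118306.27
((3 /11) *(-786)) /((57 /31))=-24366 /209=-116.58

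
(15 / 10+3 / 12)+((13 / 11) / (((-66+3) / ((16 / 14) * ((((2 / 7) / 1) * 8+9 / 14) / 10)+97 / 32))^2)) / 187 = 7257794568013 / 4147268428800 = 1.75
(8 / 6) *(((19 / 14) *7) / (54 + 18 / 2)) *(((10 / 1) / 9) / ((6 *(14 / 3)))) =95 / 11907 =0.01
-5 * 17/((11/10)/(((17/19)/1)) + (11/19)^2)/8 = -2608225/384076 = -6.79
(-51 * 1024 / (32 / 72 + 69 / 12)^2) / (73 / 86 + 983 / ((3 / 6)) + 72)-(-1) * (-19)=-57163932445 / 2906510863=-19.67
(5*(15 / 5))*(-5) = -75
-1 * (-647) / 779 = 647 / 779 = 0.83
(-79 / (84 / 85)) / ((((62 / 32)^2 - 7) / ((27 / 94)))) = 644640 / 91133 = 7.07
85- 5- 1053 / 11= -15.73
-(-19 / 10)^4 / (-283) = 0.05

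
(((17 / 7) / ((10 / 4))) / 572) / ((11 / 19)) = 323 / 110110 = 0.00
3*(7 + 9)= 48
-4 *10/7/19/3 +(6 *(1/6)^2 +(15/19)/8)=527/3192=0.17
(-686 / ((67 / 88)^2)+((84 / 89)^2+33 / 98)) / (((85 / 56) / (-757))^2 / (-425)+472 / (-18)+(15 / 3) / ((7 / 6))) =679875013385399775456 / 12615586186108155473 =53.89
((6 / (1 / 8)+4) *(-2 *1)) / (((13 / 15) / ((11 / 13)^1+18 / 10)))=-4128 / 13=-317.54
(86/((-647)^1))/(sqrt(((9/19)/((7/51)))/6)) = -86*sqrt(4522)/32997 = -0.18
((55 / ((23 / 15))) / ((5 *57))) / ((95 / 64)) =704 / 8303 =0.08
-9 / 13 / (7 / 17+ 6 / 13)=-153 / 193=-0.79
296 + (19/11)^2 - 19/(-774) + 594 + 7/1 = 84289351/93654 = 900.01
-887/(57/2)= -1774/57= -31.12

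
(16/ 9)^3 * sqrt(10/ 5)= 4096 * sqrt(2)/ 729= 7.95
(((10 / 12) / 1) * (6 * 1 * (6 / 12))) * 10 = 25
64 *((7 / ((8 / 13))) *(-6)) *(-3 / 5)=13104 / 5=2620.80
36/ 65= 0.55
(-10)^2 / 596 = 25 / 149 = 0.17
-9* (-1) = 9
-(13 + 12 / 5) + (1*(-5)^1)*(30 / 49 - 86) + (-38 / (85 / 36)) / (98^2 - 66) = 86045409 / 209083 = 411.54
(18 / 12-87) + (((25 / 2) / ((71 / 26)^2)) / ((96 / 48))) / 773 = -666326053 / 7793386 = -85.50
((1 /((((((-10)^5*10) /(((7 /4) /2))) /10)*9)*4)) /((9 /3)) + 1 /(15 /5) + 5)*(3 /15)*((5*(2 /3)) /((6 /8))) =460799993 /97200000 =4.74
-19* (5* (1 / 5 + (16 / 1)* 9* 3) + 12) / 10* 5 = -41287 / 2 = -20643.50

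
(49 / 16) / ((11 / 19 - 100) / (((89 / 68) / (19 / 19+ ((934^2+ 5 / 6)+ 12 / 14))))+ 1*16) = -1740039 / 37650880328224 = -0.00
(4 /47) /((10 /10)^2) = 4 /47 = 0.09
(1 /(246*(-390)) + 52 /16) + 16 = 461711 /23985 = 19.25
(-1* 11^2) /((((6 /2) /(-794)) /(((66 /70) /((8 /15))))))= 1585221 /28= 56615.04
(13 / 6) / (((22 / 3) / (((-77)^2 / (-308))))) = -91 / 16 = -5.69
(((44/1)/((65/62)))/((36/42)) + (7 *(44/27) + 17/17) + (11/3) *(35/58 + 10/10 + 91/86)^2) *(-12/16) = -119185888199/1819360530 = -65.51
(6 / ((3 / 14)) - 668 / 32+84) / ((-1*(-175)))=729 / 1400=0.52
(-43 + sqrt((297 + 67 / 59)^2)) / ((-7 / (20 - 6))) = -30106 / 59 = -510.27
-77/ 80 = -0.96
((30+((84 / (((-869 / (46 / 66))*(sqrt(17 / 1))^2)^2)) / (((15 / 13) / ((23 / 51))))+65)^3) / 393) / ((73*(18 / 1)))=61136965451001921327084386669247252716220745397 / 114948757992234648167209744838474334005375322750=0.53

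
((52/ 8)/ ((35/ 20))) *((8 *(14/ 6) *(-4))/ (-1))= 832/ 3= 277.33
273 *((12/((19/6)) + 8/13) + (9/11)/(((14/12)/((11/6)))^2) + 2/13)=238881/133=1796.10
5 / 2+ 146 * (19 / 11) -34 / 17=5559 / 22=252.68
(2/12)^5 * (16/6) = 1/2916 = 0.00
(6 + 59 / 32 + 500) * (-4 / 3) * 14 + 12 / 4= -37907 / 4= -9476.75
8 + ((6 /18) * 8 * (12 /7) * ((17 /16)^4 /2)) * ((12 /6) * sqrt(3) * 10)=108.91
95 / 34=2.79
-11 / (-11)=1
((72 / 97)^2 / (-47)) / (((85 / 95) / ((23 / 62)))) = -1132704 / 233051521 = -0.00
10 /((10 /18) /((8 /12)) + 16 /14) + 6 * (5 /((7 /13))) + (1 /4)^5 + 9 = 41512517 /594944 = 69.78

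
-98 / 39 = -2.51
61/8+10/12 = 203/24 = 8.46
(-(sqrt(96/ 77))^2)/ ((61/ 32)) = -3072/ 4697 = -0.65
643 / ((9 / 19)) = 12217 / 9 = 1357.44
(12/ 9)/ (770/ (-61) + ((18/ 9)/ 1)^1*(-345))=-61/ 32145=-0.00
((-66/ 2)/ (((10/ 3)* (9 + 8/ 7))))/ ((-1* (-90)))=-77/ 7100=-0.01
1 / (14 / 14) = 1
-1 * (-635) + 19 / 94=59709 / 94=635.20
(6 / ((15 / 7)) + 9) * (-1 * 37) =-436.60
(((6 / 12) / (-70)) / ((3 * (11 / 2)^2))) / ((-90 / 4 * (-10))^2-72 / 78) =-13 / 8361325665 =-0.00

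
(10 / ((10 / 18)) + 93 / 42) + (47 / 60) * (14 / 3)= 7519 / 315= 23.87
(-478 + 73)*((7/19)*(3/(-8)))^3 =1.07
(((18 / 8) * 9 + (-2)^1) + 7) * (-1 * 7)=-707 / 4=-176.75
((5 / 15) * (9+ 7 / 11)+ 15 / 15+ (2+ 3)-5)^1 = 139 / 33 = 4.21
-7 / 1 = -7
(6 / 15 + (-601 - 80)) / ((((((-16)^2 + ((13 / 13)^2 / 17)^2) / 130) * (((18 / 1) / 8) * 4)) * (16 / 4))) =-12785071 / 1331730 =-9.60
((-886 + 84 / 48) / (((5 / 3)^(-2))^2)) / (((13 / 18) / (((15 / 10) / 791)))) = -736875 / 41132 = -17.91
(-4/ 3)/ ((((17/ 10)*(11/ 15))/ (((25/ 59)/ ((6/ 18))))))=-15000/ 11033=-1.36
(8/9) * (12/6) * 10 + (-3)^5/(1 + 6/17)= -33499/207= -161.83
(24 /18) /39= 4 /117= 0.03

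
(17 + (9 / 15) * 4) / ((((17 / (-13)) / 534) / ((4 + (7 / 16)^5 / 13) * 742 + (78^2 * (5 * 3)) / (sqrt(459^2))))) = -9505927411088967 / 378798080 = -25094972.53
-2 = -2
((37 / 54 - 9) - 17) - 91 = -6281 / 54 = -116.31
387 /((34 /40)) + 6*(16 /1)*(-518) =-837636 /17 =-49272.71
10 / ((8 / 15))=75 / 4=18.75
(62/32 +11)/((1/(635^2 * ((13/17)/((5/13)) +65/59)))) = 32335338555/2006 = 16119311.34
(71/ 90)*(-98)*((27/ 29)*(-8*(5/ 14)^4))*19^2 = 9611625/ 2842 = 3381.99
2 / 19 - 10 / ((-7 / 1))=204 / 133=1.53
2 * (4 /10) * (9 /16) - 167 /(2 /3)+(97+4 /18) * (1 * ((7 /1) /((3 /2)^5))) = -7017187 /43740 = -160.43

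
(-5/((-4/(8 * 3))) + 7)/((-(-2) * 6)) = 37/12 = 3.08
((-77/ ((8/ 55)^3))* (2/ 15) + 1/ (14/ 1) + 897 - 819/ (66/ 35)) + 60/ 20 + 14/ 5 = -847895551/ 295680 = -2867.61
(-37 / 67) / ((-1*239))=37 / 16013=0.00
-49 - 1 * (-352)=303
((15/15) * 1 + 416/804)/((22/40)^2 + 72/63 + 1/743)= 634522000/604953921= 1.05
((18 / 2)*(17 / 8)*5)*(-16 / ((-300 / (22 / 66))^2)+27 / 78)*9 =7745183 / 26000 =297.89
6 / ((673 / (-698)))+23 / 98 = -394945 / 65954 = -5.99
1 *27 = 27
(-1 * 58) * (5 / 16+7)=-3393 / 8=-424.12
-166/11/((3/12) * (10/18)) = -5976/55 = -108.65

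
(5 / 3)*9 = 15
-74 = -74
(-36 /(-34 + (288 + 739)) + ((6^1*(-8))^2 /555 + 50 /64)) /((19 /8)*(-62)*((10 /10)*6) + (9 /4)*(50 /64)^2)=-1228094848 /221253750885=-0.01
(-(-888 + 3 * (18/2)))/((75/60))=3444/5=688.80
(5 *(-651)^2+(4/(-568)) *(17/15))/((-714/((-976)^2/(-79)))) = 1074858331865152/30036195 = 35785435.93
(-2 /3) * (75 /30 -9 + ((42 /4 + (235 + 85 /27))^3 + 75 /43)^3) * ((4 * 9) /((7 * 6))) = -2076008660752559696967.65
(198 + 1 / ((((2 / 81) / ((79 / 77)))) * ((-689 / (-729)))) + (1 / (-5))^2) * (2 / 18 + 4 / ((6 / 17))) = 66121115843 / 23873850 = 2769.60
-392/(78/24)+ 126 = 70/13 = 5.38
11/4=2.75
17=17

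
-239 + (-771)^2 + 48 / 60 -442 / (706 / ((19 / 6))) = 6292586657 / 10590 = 594200.82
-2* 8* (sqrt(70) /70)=-8* sqrt(70) /35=-1.91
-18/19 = -0.95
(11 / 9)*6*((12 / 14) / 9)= 44 / 63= 0.70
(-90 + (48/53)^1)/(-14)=2361/371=6.36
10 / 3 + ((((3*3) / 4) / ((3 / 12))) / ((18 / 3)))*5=65 / 6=10.83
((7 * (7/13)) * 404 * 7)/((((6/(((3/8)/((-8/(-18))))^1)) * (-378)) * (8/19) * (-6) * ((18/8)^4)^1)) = 0.06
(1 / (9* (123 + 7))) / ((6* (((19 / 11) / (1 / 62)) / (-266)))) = -77 / 217620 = -0.00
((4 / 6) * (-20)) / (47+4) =-40 / 153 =-0.26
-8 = -8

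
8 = 8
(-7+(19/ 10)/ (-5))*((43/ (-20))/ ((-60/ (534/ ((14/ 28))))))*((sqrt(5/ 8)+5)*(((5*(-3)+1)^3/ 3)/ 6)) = 53819101*sqrt(10)/ 5000+53819101/ 250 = 249314.59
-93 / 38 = -2.45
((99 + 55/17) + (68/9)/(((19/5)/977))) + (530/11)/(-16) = 522324349/255816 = 2041.80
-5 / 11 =-0.45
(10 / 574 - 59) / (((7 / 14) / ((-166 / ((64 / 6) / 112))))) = 8430144 / 41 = 205613.27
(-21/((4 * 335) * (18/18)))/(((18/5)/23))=-161/1608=-0.10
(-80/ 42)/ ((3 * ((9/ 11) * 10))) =-44/ 567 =-0.08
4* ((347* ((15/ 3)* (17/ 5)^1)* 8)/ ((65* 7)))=188768/ 455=414.87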